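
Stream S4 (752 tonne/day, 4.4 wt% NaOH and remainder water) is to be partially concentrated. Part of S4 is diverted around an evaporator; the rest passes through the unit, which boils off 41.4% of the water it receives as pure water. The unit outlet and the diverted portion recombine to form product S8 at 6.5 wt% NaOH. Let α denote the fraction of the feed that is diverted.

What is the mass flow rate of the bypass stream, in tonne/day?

138.1 tonne/day

All 752×0.044 = 33.088 tonne/day of NaOH reaches S8, so S8 = 33.088/0.065 = 509.05 tonne/day and vapour = 242.95 tonne/day.
The evaporator receives (1−α)·752 of feed at 0.956 water and removes 0.414 of that water:
0.414×0.956×(1−α)×752 = 242.95
(1−α) = 242.95/297.63 = 0.8163;  α = 0.1837.
Bypass flow = 0.1837×752 = 138.15 tonne/day.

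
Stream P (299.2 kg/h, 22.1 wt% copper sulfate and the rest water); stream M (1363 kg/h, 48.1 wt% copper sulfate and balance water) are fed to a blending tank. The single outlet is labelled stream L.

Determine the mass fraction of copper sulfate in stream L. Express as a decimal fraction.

0.4342

Total flow out = 299.2 + 1363 = 1662.2 kg/h.
copper sulfate in = 299.2×0.221 + 1363×0.481 = 721.73 kg/h.
copper sulfate mass fraction in L = 721.73/1662.2 = 0.4342.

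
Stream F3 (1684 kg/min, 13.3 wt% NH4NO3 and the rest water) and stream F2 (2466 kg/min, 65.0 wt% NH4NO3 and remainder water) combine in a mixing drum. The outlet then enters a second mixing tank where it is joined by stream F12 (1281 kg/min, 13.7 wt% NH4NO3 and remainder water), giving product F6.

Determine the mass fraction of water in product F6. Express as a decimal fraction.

Overall, product flow = 5431 kg/min.
water in = 1684×0.867 + 2466×0.350 + 1281×0.863 = 3428.6 kg/min.
water fraction in F6 = 0.631.

0.631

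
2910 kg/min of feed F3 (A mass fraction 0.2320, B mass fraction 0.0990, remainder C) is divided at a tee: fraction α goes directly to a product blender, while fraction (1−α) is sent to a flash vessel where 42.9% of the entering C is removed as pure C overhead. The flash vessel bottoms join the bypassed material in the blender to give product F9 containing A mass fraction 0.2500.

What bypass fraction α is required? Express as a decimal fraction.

0.749

All 2910×0.232 = 675.12 kg/min of A reaches F9, so F9 = 675.12/0.250 = 2700.5 kg/min and vapour = 209.52 kg/min.
The evaporator receives (1−α)·2910 of feed at 0.669 C and removes 0.429 of that C:
0.429×0.669×(1−α)×2910 = 209.52
(1−α) = 209.52/835.17 = 0.2509;  α = 0.7491.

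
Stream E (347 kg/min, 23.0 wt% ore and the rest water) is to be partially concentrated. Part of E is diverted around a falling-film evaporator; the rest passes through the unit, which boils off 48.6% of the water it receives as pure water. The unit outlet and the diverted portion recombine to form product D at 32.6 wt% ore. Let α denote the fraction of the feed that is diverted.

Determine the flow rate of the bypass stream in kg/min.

All 347×0.230 = 79.81 kg/min of ore reaches D, so D = 79.81/0.326 = 244.82 kg/min and vapour = 102.18 kg/min.
The evaporator receives (1−α)·347 of feed at 0.770 water and removes 0.486 of that water:
0.486×0.770×(1−α)×347 = 102.18
(1−α) = 102.18/129.85 = 0.7869;  α = 0.2131.
Bypass flow = 0.2131×347 = 73.941 kg/min.

73.94 kg/min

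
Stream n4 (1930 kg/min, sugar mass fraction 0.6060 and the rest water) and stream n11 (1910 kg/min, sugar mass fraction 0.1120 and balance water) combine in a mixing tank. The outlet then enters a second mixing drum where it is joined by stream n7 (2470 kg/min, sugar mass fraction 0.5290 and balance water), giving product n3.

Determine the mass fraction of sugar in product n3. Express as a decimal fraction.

Overall, product flow = 6310 kg/min.
sugar in = 1930×0.606 + 1910×0.112 + 2470×0.529 = 2690.1 kg/min.
sugar fraction in n3 = 0.4263.

0.4263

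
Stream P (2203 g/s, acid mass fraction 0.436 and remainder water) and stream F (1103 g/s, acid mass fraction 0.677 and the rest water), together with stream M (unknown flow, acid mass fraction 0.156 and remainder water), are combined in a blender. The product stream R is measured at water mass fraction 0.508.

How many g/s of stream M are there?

240.1 g/s

Let M be the unknown flow. Total out = 3306 + M.
water balance: 1598.8 + 0.844·M = 0.508·(3306 + M)
(0.844 − 0.508)·M = 0.508×3306 − 1598.8 = 80.687
M = 80.687 / 0.336 = 240.14 g/s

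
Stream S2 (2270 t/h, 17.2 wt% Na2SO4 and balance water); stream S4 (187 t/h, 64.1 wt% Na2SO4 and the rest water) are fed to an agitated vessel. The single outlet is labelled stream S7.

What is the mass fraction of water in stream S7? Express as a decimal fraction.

0.792

Total flow out = 2270 + 187 = 2457 t/h.
water in = 2270×0.828 + 187×0.359 = 1946.7 t/h.
water mass fraction in S7 = 1946.7/2457 = 0.792.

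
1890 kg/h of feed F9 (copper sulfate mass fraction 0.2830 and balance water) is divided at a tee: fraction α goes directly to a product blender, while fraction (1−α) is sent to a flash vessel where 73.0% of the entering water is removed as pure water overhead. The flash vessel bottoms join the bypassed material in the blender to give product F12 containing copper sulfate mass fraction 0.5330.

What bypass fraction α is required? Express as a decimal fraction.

All 1890×0.283 = 534.87 kg/h of copper sulfate reaches F12, so F12 = 534.87/0.533 = 1003.5 kg/h and vapour = 886.49 kg/h.
The evaporator receives (1−α)·1890 of feed at 0.717 water and removes 0.730 of that water:
0.730×0.717×(1−α)×1890 = 886.49
(1−α) = 886.49/989.24 = 0.8961;  α = 0.1039.

0.104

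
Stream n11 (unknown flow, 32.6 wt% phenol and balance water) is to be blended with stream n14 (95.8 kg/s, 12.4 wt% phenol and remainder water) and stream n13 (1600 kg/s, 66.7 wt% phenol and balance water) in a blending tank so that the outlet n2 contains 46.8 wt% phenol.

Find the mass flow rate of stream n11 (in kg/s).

Let n11 be the unknown flow. Total out = 1695.8 + n11.
phenol balance: 1079.1 + 0.326·n11 = 0.468·(1695.8 + n11)
(0.326 − 0.468)·n11 = 0.468×1695.8 − 1079.1 = -285.44
n11 = -285.44 / -0.142 = 2010.2 kg/s

2010 kg/s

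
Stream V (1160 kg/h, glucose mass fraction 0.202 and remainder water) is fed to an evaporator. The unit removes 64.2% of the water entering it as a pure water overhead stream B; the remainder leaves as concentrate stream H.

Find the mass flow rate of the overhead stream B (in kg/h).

594.3 kg/h

water entering = 1160×0.798 = 925.68 kg/h; overhead removed = 0.642×925.68 = 594.29 kg/h.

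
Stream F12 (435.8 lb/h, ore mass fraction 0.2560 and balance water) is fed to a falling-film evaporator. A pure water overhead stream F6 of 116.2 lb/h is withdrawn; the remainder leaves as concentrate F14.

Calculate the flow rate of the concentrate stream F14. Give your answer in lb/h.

Concentrate = 435.8 − 116.2 = 319.6 lb/h.

319.6 lb/h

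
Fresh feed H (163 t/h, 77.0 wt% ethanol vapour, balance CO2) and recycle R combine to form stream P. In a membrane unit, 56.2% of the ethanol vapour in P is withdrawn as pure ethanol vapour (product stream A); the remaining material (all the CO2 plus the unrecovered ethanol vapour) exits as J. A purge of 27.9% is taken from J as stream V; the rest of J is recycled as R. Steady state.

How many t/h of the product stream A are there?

ethanol vapour in P: m_A = 163×0.770 + (1−0.279)·(1−0.562)·m_A, so m_A = 125.51/0.6842 = 183.44 t/h.
Product A = 0.562×183.44 = 103.09 t/h.

103.1 t/h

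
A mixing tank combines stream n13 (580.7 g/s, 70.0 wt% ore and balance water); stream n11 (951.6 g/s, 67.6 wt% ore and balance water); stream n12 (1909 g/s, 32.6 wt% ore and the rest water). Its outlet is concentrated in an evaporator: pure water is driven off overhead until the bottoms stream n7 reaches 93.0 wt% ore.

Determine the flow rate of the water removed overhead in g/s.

1643 g/s

ore entering = 580.7×0.700 + 951.6×0.676 + 1909×0.326 = 1672.1 g/s.
All ore reports to n7, so n7 = 1672.1/0.930 = 1798 g/s.
Total feed = 3441.3 g/s; overhead = 3441.3 − 1798 = 1643.3 g/s.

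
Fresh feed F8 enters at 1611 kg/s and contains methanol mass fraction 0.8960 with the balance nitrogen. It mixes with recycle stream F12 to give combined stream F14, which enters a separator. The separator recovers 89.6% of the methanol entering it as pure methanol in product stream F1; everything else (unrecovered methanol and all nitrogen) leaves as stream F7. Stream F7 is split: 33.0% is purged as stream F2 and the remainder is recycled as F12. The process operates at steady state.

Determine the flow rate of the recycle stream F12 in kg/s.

448.3 kg/s

nitrogen enters only via F8 and leaves only via the purge: 1611×0.104 = 0.330×(nitrogen in F7), and the separator passes all nitrogen, so nitrogen in F14 = nitrogen in F7 = 507.71 kg/s.
methanol in F14: m_A = 1611×0.896 + (1−0.330)·(1−0.896)·m_A, so m_A = 1443.5/0.9303 = 1551.6 kg/s.
F7 = (1−0.896)×1551.6 + 507.71 = 669.07 kg/s.
Recycle F12 = (1−0.330)×669.07 = 448.28 kg/s.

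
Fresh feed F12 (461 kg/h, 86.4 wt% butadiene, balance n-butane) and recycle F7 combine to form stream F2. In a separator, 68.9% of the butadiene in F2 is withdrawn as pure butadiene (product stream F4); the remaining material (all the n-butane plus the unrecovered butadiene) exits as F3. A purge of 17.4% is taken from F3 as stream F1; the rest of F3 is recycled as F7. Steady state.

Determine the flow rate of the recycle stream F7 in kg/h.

n-butane enters only via F12 and leaves only via the purge: 461×0.136 = 0.174×(n-butane in F3), and the separator passes all n-butane, so n-butane in F2 = n-butane in F3 = 360.32 kg/h.
butadiene in F2: m_A = 461×0.864 + (1−0.174)·(1−0.689)·m_A, so m_A = 398.3/0.7431 = 535.99 kg/h.
F3 = (1−0.689)×535.99 + 360.32 = 527.02 kg/h.
Recycle F7 = (1−0.174)×527.02 = 435.31 kg/h.

435.3 kg/h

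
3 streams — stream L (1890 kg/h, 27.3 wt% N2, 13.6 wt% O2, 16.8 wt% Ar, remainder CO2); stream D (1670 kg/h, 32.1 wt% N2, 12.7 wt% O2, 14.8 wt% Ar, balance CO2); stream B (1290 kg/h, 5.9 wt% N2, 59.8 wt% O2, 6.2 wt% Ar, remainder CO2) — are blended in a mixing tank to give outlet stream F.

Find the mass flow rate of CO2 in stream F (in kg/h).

CO2 out = CO2 in = 1890×0.423 + 1670×0.404 + 1290×0.281 = 1836.6 kg/h.

1837 kg/h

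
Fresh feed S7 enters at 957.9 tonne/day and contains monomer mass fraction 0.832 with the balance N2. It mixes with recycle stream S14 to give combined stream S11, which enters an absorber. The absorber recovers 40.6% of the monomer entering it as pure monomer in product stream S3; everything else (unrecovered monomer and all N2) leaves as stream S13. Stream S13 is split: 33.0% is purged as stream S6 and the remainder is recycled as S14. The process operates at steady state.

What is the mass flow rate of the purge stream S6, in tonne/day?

420.4 tonne/day

N2 enters only via S7 and leaves only via the purge: 957.9×0.168 = 0.330×(N2 in S13), and the absorber passes all N2, so N2 in S11 = N2 in S13 = 487.66 tonne/day.
monomer in S11: m_A = 957.9×0.832 + (1−0.330)·(1−0.406)·m_A, so m_A = 796.97/0.6020 = 1323.8 tonne/day.
S13 = (1−0.406)×1323.8 + 487.66 = 1274 tonne/day.
Purge S6 = 0.330×1274 = 420.42 tonne/day.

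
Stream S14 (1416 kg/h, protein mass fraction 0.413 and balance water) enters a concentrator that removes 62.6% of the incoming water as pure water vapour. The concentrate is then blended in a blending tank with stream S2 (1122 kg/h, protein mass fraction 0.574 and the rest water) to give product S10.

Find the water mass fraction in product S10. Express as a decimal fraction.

0.391

Vapour removed = 0.626×0.587×1416 = 520.33 kg/h; concentrate = 895.67 kg/h.
water reaching the mixer = 310.87 (from concentrate) + 1122×0.426 = 788.84 kg/h.
Product flow = 895.67 + 1122 = 2017.7 kg/h; water fraction = 0.391.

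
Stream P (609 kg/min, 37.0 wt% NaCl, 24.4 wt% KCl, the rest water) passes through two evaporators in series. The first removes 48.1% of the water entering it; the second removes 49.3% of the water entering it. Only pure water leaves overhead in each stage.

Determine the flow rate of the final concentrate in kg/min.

water in feed = 609×0.386 = 235.07 kg/min.
After stage 1: water left = (1−0.481)×235.07 = 122; stream total = 495.93 kg/min.
After stage 2: water left = (1−0.493)×122 = 61.856; final concentrate = 435.78 kg/min.

435.8 kg/min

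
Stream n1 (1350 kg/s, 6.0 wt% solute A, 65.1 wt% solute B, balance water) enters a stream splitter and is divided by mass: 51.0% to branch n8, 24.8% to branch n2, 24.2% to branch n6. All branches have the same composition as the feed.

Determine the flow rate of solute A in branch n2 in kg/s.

Branch n2 total = 0.248×1350 = 334.8 kg/s.
solute A in n2 = 0.060×334.8 = 20.088 kg/s.

20.09 kg/s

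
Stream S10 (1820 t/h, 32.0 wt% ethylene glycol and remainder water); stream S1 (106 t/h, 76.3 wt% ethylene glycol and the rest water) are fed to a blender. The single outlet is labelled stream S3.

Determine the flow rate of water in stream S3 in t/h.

1263 t/h

water out = water in = 1820×0.680 + 106×0.237 = 1262.7 t/h.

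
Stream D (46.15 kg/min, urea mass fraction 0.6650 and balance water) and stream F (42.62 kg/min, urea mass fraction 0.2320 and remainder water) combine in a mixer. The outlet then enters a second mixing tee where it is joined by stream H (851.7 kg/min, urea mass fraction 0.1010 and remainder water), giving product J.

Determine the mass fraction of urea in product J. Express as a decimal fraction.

0.1346

Overall, product flow = 940.47 kg/min.
urea in = 46.15×0.665 + 42.62×0.232 + 851.7×0.101 = 126.6 kg/min.
urea fraction in J = 0.1346.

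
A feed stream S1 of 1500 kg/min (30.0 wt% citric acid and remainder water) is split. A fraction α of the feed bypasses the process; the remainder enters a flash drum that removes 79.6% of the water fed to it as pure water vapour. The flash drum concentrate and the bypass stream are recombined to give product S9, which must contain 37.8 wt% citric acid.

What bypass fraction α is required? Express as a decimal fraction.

0.630

All 1500×0.300 = 450 kg/min of citric acid reaches S9, so S9 = 450/0.378 = 1190.5 kg/min and vapour = 309.52 kg/min.
The evaporator receives (1−α)·1500 of feed at 0.700 water and removes 0.796 of that water:
0.796×0.700×(1−α)×1500 = 309.52
(1−α) = 309.52/835.8 = 0.3703;  α = 0.6297.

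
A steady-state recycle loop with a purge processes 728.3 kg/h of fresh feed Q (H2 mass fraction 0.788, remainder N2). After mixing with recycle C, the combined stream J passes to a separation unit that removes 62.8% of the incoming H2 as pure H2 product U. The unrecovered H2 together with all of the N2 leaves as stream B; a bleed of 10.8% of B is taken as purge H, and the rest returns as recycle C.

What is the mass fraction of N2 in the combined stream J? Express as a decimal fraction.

N2 enters only via Q and leaves only via the purge: 728.3×0.212 = 0.108×(N2 in B), and the separation unit passes all N2, so N2 in J = N2 in B = 1429.6 kg/h.
H2 in J: m_A = 728.3×0.788 + (1−0.108)·(1−0.628)·m_A, so m_A = 573.9/0.6682 = 858.91 kg/h.
J = 858.91 + 1429.6 = 2288.5 kg/h.
N2 fraction in J = 1429.6/2288.5 = 0.625.

0.625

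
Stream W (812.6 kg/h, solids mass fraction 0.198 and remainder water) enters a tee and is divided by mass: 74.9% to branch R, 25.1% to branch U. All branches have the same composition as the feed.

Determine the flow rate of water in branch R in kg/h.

Branch R total = 0.749×812.6 = 608.64 kg/h.
water in R = 0.802×608.64 = 488.13 kg/h.

488.1 kg/h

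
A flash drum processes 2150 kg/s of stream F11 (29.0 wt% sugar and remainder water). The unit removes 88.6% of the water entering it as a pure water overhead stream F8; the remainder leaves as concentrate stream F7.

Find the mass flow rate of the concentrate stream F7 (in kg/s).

797.5 kg/s

water entering = 2150×0.710 = 1526.5 kg/s; overhead removed = 0.886×1526.5 = 1352.5 kg/s.
Concentrate = 2150 − 1352.5 = 797.52 kg/s.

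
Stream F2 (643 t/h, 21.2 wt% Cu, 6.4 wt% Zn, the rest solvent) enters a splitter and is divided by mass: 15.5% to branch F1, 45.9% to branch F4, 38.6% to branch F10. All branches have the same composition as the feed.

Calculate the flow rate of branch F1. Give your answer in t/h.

Branch F1 flow = 0.155×643 = 99.665 t/h.

99.67 t/h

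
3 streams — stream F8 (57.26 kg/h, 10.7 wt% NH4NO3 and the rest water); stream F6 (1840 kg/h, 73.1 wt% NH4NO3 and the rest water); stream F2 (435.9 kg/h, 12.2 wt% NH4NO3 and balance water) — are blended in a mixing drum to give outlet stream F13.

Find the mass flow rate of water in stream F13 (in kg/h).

water out = water in = 57.26×0.893 + 1840×0.269 + 435.9×0.878 = 928.81 kg/h.

928.8 kg/h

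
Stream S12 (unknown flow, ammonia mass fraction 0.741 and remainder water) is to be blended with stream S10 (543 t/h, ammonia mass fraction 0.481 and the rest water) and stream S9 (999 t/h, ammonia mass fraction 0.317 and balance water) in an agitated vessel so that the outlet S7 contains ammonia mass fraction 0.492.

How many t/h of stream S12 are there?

Let S12 be the unknown flow. Total out = 1542 + S12.
ammonia balance: 577.87 + 0.741·S12 = 0.492·(1542 + S12)
(0.741 − 0.492)·S12 = 0.492×1542 − 577.87 = 180.8
S12 = 180.8 / 0.249 = 726.1 t/h

726.1 t/h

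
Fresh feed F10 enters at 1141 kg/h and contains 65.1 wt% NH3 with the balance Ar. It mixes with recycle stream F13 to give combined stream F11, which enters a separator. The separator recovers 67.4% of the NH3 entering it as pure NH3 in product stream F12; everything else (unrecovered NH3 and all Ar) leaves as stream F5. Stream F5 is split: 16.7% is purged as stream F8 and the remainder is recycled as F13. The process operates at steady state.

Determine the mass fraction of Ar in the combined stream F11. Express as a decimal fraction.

Ar enters only via F10 and leaves only via the purge: 1141×0.349 = 0.167×(Ar in F5), and the separator passes all Ar, so Ar in F11 = Ar in F5 = 2384.5 kg/h.
NH3 in F11: m_A = 1141×0.651 + (1−0.167)·(1−0.674)·m_A, so m_A = 742.79/0.7284 = 1019.7 kg/h.
F11 = 1019.7 + 2384.5 = 3404.2 kg/h.
Ar fraction in F11 = 2384.5/3404.2 = 0.7005.

0.7005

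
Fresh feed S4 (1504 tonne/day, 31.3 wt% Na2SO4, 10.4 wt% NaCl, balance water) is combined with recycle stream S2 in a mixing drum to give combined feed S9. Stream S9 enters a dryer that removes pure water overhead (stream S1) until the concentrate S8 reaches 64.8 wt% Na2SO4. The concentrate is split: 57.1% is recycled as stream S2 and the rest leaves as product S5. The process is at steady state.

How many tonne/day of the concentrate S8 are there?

Overall Na2SO4 balance (none leaves overhead): Na2SO4 in fresh feed = Na2SO4 in product, i.e. 1504×0.313 = (1−0.571)·S8·0.648.
S8 = 470.75/(0.648×0.429) = 1693.4 tonne/day.

1693 tonne/day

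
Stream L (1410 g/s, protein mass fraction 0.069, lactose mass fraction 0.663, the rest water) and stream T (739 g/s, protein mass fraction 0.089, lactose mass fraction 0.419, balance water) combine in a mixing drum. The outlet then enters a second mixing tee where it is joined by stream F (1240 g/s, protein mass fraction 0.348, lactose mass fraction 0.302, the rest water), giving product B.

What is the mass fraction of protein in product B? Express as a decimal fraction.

Overall, product flow = 3389 g/s.
protein in = 1410×0.069 + 739×0.089 + 1240×0.348 = 594.58 g/s.
protein fraction in B = 0.175.

0.175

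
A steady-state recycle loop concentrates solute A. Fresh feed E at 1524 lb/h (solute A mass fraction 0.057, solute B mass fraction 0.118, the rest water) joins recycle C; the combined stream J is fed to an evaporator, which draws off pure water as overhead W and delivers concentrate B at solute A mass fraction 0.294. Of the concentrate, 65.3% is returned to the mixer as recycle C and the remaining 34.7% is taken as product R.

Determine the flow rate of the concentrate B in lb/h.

851.5 lb/h

Overall solute A balance (none leaves overhead): solute A in fresh feed = solute A in product, i.e. 1524×0.057 = (1−0.653)·B·0.294.
B = 86.868/(0.294×0.347) = 851.5 lb/h.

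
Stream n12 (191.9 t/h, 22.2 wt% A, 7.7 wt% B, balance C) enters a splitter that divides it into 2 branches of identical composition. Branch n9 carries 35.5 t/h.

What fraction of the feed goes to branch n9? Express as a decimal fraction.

Fraction to n9 = 35.5/191.9 = 0.1850.

0.185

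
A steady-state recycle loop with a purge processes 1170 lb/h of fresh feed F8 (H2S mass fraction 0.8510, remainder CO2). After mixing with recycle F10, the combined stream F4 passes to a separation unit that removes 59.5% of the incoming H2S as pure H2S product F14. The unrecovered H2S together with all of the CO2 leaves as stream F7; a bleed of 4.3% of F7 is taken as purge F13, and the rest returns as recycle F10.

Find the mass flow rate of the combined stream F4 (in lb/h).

CO2 enters only via F8 and leaves only via the purge: 1170×0.149 = 0.043×(CO2 in F7), and the separation unit passes all CO2, so CO2 in F4 = CO2 in F7 = 4054.2 lb/h.
H2S in F4: m_A = 1170×0.851 + (1−0.043)·(1−0.595)·m_A, so m_A = 995.67/0.6124 = 1625.8 lb/h.
F4 = 1625.8 + 4054.2 = 5680 lb/h.

5680 lb/h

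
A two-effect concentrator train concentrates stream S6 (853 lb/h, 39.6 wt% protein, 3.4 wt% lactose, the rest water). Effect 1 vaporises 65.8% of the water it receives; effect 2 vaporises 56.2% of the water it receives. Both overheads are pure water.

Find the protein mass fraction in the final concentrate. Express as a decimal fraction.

water in feed = 853×0.570 = 486.21 lb/h.
After stage 1: water left = (1−0.658)×486.21 = 166.28; stream total = 533.07 lb/h.
After stage 2: water left = (1−0.562)×166.28 = 72.832; final concentrate = 439.62 lb/h.
protein fraction = 337.79/439.62 = 0.7684.

0.7684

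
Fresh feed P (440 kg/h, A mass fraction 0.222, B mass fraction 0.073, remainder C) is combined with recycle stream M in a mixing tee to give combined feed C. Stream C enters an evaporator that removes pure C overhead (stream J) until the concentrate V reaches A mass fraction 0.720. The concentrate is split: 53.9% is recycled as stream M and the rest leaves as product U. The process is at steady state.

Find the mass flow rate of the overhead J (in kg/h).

304.3 kg/h

Overall A balance (none leaves overhead): A in fresh feed = A in product, i.e. 440×0.222 = (1−0.539)·V·0.720.
V = 97.68/(0.720×0.461) = 294.29 kg/h.
Recycle M = 0.539×294.29 = 158.62 kg/h.
Combined feed C = 440 + 158.62 = 598.62 kg/h.
Overhead J = C − V = 598.62 − 294.29 = 304.33 kg/h.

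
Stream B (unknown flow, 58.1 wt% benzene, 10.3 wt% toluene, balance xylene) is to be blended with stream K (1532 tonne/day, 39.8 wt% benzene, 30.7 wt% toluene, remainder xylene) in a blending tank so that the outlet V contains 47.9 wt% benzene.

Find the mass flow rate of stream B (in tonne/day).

Let B be the unknown flow. Total out = 1532 + B.
benzene balance: 609.74 + 0.581·B = 0.479·(1532 + B)
(0.581 − 0.479)·B = 0.479×1532 − 609.74 = 124.09
B = 124.09 / 0.102 = 1216.6 tonne/day

1217 tonne/day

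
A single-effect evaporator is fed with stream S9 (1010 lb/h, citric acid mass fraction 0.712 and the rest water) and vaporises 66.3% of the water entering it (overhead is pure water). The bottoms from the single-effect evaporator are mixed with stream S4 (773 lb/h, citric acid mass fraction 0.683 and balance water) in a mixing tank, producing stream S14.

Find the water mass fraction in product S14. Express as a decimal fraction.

Vapour removed = 0.663×0.288×1010 = 192.85 lb/h; concentrate = 817.15 lb/h.
water reaching the mixer = 98.027 (from concentrate) + 773×0.317 = 343.07 lb/h.
Product flow = 817.15 + 773 = 1590.1 lb/h; water fraction = 0.216.

0.216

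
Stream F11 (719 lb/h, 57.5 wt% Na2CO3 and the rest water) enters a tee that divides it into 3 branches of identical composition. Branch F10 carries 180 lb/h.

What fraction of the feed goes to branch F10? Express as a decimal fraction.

Fraction to F10 = 180/719 = 0.2503.

0.250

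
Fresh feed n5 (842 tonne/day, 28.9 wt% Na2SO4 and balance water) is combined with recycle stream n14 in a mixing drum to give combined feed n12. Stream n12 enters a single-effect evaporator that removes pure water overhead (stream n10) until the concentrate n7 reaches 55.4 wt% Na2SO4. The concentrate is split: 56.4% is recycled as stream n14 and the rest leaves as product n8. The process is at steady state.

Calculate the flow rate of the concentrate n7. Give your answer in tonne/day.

Overall Na2SO4 balance (none leaves overhead): Na2SO4 in fresh feed = Na2SO4 in product, i.e. 842×0.289 = (1−0.564)·n7·0.554.
n7 = 243.34/(0.554×0.436) = 1007.4 tonne/day.

1007 tonne/day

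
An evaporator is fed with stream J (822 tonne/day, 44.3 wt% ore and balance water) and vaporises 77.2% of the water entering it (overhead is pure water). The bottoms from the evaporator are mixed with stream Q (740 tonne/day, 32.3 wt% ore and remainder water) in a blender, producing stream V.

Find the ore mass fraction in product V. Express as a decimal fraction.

0.4991

Vapour removed = 0.772×0.557×822 = 353.46 tonne/day; concentrate = 468.54 tonne/day.
ore reaching the mixer = 364.15 (from concentrate) + 740×0.323 = 603.17 tonne/day.
Product flow = 468.54 + 740 = 1208.5 tonne/day; ore fraction = 0.4991.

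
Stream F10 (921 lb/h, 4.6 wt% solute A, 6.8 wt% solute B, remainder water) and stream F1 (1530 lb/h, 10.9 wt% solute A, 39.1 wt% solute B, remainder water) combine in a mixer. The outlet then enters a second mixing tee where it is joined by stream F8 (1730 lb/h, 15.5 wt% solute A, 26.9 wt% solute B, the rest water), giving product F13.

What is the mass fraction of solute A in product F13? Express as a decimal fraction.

0.1142

Overall, product flow = 4181 lb/h.
solute A in = 921×0.046 + 1530×0.109 + 1730×0.155 = 477.29 lb/h.
solute A fraction in F13 = 0.1142.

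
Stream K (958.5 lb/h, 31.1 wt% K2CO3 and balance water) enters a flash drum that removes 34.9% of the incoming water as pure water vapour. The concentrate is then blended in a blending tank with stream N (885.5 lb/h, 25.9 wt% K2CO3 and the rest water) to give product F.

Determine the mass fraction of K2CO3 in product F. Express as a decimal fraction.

0.327

Vapour removed = 0.349×0.689×958.5 = 230.48 lb/h; concentrate = 728.02 lb/h.
K2CO3 reaching the mixer = 298.09 (from concentrate) + 885.5×0.259 = 527.44 lb/h.
Product flow = 728.02 + 885.5 = 1613.5 lb/h; K2CO3 fraction = 0.327.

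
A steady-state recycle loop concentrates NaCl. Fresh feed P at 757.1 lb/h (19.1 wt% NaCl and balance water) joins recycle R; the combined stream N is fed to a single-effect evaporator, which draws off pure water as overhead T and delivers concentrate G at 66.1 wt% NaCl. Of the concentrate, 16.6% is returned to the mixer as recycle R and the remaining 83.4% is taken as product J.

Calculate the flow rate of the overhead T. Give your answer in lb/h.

538.3 lb/h

Overall NaCl balance (none leaves overhead): NaCl in fresh feed = NaCl in product, i.e. 757.1×0.191 = (1−0.166)·G·0.661.
G = 144.61/(0.661×0.834) = 262.31 lb/h.
Recycle R = 0.166×262.31 = 43.544 lb/h.
Combined feed N = 757.1 + 43.544 = 800.64 lb/h.
Overhead T = N − G = 800.64 − 262.31 = 538.33 lb/h.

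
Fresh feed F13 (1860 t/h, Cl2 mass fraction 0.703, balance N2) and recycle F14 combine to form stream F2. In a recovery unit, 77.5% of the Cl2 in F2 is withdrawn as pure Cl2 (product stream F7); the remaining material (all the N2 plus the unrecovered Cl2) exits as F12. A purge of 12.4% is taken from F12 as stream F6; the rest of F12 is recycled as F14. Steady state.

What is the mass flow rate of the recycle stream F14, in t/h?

4224 t/h

N2 enters only via F13 and leaves only via the purge: 1860×0.297 = 0.124×(N2 in F12), and the recovery unit passes all N2, so N2 in F2 = N2 in F12 = 4455 t/h.
Cl2 in F2: m_A = 1860×0.703 + (1−0.124)·(1−0.775)·m_A, so m_A = 1307.6/0.8029 = 1628.6 t/h.
F12 = (1−0.775)×1628.6 + 4455 = 4821.4 t/h.
Recycle F14 = (1−0.124)×4821.4 = 4223.6 t/h.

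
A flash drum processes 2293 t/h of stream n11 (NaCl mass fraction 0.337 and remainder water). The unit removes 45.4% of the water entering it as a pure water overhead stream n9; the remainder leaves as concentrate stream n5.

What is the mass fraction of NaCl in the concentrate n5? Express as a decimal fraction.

0.482

NaCl is not removed: 2293×0.337 = 772.74 t/h of NaCl enters n5.
water entering = 2293×0.663 = 1520.3 t/h; overhead removed = 0.454×1520.3 = 690.2 t/h.
Concentrate = 2293 − 690.2 = 1602.8 t/h.
Mass fraction = 772.74/1602.8 = 0.482.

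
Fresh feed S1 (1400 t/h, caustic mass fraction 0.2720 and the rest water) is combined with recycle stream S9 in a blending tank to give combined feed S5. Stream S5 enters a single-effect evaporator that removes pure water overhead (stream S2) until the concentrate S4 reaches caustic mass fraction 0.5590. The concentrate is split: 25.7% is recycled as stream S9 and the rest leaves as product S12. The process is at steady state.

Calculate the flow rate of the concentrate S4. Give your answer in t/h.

916.8 t/h

Overall caustic balance (none leaves overhead): caustic in fresh feed = caustic in product, i.e. 1400×0.272 = (1−0.257)·S4·0.559.
S4 = 380.8/(0.559×0.743) = 916.85 t/h.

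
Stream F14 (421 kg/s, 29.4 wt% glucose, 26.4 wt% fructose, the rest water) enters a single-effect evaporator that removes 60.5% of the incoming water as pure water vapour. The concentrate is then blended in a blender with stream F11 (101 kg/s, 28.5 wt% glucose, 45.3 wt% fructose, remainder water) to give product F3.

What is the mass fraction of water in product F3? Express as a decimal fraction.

Vapour removed = 0.605×0.442×421 = 112.58 kg/s; concentrate = 308.42 kg/s.
water reaching the mixer = 73.502 (from concentrate) + 101×0.262 = 99.964 kg/s.
Product flow = 308.42 + 101 = 409.42 kg/s; water fraction = 0.244.

0.244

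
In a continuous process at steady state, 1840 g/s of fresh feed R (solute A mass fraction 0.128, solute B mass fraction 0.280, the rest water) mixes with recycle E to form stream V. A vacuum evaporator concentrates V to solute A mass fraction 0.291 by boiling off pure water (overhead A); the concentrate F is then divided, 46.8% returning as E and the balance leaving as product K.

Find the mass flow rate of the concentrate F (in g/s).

Overall solute A balance (none leaves overhead): solute A in fresh feed = solute A in product, i.e. 1840×0.128 = (1−0.468)·F·0.291.
F = 235.52/(0.291×0.532) = 1521.3 g/s.

1521 g/s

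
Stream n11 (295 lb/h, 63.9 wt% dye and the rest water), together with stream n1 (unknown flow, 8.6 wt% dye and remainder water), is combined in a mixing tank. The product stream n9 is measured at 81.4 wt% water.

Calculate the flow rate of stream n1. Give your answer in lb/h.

1336 lb/h

Let n1 be the unknown flow. Total out = 295 + n1.
water balance: 106.49 + 0.914·n1 = 0.814·(295 + n1)
(0.914 − 0.814)·n1 = 0.814×295 − 106.49 = 133.63
n1 = 133.63 / 0.100 = 1336.3 lb/h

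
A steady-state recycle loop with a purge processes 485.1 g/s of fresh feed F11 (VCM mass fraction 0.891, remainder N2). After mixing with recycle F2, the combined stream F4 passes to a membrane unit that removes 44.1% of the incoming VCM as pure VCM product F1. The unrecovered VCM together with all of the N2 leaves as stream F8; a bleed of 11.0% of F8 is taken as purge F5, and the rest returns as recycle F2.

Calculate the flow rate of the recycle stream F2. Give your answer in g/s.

855.8 g/s

N2 enters only via F11 and leaves only via the purge: 485.1×0.109 = 0.110×(N2 in F8), and the membrane unit passes all N2, so N2 in F4 = N2 in F8 = 480.69 g/s.
VCM in F4: m_A = 485.1×0.891 + (1−0.110)·(1−0.441)·m_A, so m_A = 432.22/0.5025 = 860.16 g/s.
F8 = (1−0.441)×860.16 + 480.69 = 961.52 g/s.
Recycle F2 = (1−0.110)×961.52 = 855.75 g/s.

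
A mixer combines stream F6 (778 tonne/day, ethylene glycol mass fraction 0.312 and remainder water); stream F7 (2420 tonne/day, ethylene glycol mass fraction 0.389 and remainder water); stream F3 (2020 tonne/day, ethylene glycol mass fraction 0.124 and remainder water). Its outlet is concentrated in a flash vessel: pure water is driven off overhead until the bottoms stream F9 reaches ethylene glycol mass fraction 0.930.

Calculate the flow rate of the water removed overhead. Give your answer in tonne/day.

3675 tonne/day

ethylene glycol entering = 778×0.312 + 2420×0.389 + 2020×0.124 = 1434.6 tonne/day.
All ethylene glycol reports to F9, so F9 = 1434.6/0.930 = 1542.6 tonne/day.
Total feed = 5218 tonne/day; overhead = 5218 − 1542.6 = 3675.4 tonne/day.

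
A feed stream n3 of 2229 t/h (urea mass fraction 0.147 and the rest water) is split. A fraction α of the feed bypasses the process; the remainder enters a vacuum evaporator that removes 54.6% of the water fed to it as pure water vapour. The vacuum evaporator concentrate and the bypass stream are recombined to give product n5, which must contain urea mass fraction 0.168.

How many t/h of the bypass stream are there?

1631 t/h

All 2229×0.147 = 327.66 t/h of urea reaches n5, so n5 = 327.66/0.168 = 1950.4 t/h and vapour = 278.63 t/h.
The evaporator receives (1−α)·2229 of feed at 0.853 water and removes 0.546 of that water:
0.546×0.853×(1−α)×2229 = 278.63
(1−α) = 278.63/1038.1 = 0.2684;  α = 0.7316.
Bypass flow = 0.7316×2229 = 1630.8 t/h.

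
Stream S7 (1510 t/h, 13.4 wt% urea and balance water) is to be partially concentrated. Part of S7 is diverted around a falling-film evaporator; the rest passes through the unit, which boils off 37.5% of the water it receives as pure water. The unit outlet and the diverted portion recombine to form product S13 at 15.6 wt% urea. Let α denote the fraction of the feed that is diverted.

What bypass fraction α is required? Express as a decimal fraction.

All 1510×0.134 = 202.34 t/h of urea reaches S13, so S13 = 202.34/0.156 = 1297.1 t/h and vapour = 212.95 t/h.
The evaporator receives (1−α)·1510 of feed at 0.866 water and removes 0.375 of that water:
0.375×0.866×(1−α)×1510 = 212.95
(1−α) = 212.95/490.37 = 0.4343;  α = 0.5657.

0.566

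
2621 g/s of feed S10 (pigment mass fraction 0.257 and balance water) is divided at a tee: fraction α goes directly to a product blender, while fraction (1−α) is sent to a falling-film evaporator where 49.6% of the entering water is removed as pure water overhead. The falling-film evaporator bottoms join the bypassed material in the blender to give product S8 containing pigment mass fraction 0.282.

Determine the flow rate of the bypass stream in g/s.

All 2621×0.257 = 673.6 g/s of pigment reaches S8, so S8 = 673.6/0.282 = 2388.6 g/s and vapour = 232.36 g/s.
The evaporator receives (1−α)·2621 of feed at 0.743 water and removes 0.496 of that water:
0.496×0.743×(1−α)×2621 = 232.36
(1−α) = 232.36/965.91 = 0.2406;  α = 0.7594.
Bypass flow = 0.7594×2621 = 1990.5 g/s.

1990 g/s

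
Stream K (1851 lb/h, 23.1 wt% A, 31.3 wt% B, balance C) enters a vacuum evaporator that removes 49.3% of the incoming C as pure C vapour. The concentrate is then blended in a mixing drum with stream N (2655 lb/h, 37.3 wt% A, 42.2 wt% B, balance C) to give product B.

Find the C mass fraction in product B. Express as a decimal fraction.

Vapour removed = 0.493×0.456×1851 = 416.12 lb/h; concentrate = 1434.9 lb/h.
C reaching the mixer = 427.94 (from concentrate) + 2655×0.205 = 972.21 lb/h.
Product flow = 1434.9 + 2655 = 4089.9 lb/h; C fraction = 0.2377.

0.2377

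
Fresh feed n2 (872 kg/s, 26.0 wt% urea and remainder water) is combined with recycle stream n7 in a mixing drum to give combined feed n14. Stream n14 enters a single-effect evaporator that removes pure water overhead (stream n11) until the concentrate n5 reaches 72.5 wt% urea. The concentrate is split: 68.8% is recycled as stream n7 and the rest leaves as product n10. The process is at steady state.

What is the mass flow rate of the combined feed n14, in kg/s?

Overall urea balance (none leaves overhead): urea in fresh feed = urea in product, i.e. 872×0.260 = (1−0.688)·n5·0.725.
n5 = 226.72/(0.725×0.312) = 1002.3 kg/s.
Recycle n7 = 0.688×1002.3 = 689.58 kg/s.
Combined feed n14 = 872 + 689.58 = 1561.6 kg/s.

1562 kg/s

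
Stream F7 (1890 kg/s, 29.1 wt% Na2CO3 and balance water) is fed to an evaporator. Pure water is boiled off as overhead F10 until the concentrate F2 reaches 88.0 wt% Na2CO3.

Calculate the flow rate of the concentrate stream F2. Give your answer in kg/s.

Na2CO3 is conserved: 1890×0.291 = 549.99 kg/s all reports to the concentrate.
Concentrate = 549.99/(target fraction) = 624.99 kg/s.

625 kg/s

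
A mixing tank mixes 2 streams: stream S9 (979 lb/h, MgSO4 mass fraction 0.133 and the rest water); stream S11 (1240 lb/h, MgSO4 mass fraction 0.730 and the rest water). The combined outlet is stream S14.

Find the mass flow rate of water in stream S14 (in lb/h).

water out = water in = 979×0.867 + 1240×0.270 = 1183.6 lb/h.

1184 lb/h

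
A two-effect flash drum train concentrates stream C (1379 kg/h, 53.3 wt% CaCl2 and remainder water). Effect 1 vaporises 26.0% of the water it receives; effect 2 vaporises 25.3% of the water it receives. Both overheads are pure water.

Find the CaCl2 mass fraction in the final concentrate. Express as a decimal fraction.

0.674

water in feed = 1379×0.467 = 643.99 kg/h.
After stage 1: water left = (1−0.260)×643.99 = 476.55; stream total = 1211.6 kg/h.
After stage 2: water left = (1−0.253)×476.55 = 355.99; final concentrate = 1091 kg/h.
CaCl2 fraction = 735.01/1091 = 0.674.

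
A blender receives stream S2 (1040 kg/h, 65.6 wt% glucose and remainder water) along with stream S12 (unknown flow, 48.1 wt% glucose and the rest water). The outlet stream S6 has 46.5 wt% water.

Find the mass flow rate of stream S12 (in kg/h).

Let S12 be the unknown flow. Total out = 1040 + S12.
water balance: 357.76 + 0.519·S12 = 0.465·(1040 + S12)
(0.519 − 0.465)·S12 = 0.465×1040 − 357.76 = 125.84
S12 = 125.84 / 0.054 = 2330.4 kg/h

2330 kg/h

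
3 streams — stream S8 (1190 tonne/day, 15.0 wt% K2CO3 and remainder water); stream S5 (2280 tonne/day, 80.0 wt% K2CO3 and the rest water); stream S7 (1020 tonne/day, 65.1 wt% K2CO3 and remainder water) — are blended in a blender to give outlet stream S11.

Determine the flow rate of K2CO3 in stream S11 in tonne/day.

K2CO3 out = K2CO3 in = 1190×0.150 + 2280×0.800 + 1020×0.651 = 2666.5 tonne/day.

2667 tonne/day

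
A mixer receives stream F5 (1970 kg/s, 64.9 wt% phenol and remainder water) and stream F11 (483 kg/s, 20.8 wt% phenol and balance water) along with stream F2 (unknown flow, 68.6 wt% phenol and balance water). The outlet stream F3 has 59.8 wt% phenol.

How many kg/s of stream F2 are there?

998.9 kg/s

Let F2 be the unknown flow. Total out = 2453 + F2.
phenol balance: 1379 + 0.686·F2 = 0.598·(2453 + F2)
(0.686 − 0.598)·F2 = 0.598×2453 − 1379 = 87.9
F2 = 87.9 / 0.088 = 998.86 kg/s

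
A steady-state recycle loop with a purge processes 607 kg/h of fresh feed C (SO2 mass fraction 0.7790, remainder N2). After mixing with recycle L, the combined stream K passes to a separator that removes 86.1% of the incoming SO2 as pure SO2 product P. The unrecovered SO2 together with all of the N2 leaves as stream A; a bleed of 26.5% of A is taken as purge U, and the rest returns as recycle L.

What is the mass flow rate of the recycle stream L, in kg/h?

425.9 kg/h

N2 enters only via C and leaves only via the purge: 607×0.221 = 0.265×(N2 in A), and the separator passes all N2, so N2 in K = N2 in A = 506.22 kg/h.
SO2 in K: m_A = 607×0.779 + (1−0.265)·(1−0.861)·m_A, so m_A = 472.85/0.8978 = 526.66 kg/h.
A = (1−0.861)×526.66 + 506.22 = 579.42 kg/h.
Recycle L = (1−0.265)×579.42 = 425.87 kg/h.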